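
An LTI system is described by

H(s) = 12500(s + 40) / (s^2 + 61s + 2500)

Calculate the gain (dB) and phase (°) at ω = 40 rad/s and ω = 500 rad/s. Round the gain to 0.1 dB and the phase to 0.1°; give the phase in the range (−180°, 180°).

ω = 40: 48.7 dB, -24.8°; ω = 500: 28.0 dB, -87.5°

At s = jω = j40:
zero (s+40): 40 + j40 → |·| = √(40²+40²) = √3200 ≈ 56.569, ∠ = arctan(40/40) ≈ 45.00°
quadratic: (j40)² + 61·j40 + 2500 = 900 + j2440 → |·| ≈ 2600.7, ∠ ≈ 69.75°
|H| = 12500 · 56.569 / 2600.7 ≈ 271.89
Gain = 20 log₁₀(271.89) ≈ 48.69 dB
∠H = 45.00° − 69.75° = -24.75°

At s = jω = j500:
zero (s+40): 40 + j500 → |·| = √(40²+500²) = √251600 ≈ 501.6, ∠ = arctan(500/40) ≈ 85.43°
quadratic: (j500)² + 61·j500 + 2500 = -247500 + j30500 → |·| ≈ 2.4937e+05, ∠ ≈ 172.97°
|H| = 12500 · 501.6 / 2.4937e+05 ≈ 25.143
Gain = 20 log₁₀(25.143) ≈ 28.01 dB
∠H = 85.43° − 172.97° = -87.54°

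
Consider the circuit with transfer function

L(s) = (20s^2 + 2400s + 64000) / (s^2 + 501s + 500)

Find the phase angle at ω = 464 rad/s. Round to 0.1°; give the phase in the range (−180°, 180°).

32.6°

Substitute s = j464:
Numerator: 20(j464)^2 + 2400(j464) + 64000 = -4241920 + j1113600
Denominator: (j464)^2 + 501(j464) + 500 = -214796 + j232464
|N| = √(4241920² + 1113600²) ≈ 4.3857e+06, ∠N ≈ 165.29°
|D| = √(214796² + 232464²) ≈ 3.1651e+05, ∠D ≈ 132.74°
∠L = 165.29° − 132.74° = 32.55°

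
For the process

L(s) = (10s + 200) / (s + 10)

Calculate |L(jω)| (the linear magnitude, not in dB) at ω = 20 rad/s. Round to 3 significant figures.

12.6

Substitute s = j20:
Numerator: 10(j20) + 200 = 200 + j200
Denominator: (j20) + 10 = 10 + j20
|N| = √(200² + 200²) ≈ 282.84, ∠N ≈ 45.00°
|D| = √(10² + 20²) ≈ 22.361, ∠D ≈ 63.43°
|L| = 282.84 / 22.361 ≈ 12.649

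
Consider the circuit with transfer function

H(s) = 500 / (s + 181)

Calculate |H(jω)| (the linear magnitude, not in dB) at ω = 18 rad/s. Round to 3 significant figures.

2.75

Substitute s = j18:
Numerator: 500 = 500 + j0
Denominator: (j18) + 181 = 181 + j18
|N| = √(500² + 0²) ≈ 500, ∠N ≈ 0.00°
|D| = √(181² + 18²) ≈ 181.89, ∠D ≈ 5.68°
|H| = 500 / 181.89 ≈ 2.7489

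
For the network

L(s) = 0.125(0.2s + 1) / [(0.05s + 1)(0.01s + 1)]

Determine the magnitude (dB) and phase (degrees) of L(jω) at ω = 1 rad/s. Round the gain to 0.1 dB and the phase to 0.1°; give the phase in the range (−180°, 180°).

-17.9 dB, 7.9°

At ω = 1 rad/s:
zero (1 + j1·0.2) = 1 + j0.2 → |·| ≈ 1.0198, ∠ ≈ 11.31°
pole (1 + j1·0.05) = 1 + j0.05 → |·| ≈ 1.0012, ∠ ≈ 2.86°
pole (1 + j1·0.01) = 1 + j0.01 → |·| ≈ 1, ∠ ≈ 0.57°
|L| = 0.125 · 1.0198 / (1.0012 · 1) ≈ 0.12732
Gain = 20 log₁₀(0.12732) ≈ -17.90 dB
∠L = (11.31°) − (2.86° + 0.57°) = 7.88°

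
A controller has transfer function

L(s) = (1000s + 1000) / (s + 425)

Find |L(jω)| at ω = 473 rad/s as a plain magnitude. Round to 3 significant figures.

744

Substitute s = j473:
Numerator: 1000(j473) + 1000 = 1000 + j473000
Denominator: (j473) + 425 = 425 + j473
|N| = √(1000² + 473000²) ≈ 4.73e+05, ∠N ≈ 89.88°
|D| = √(425² + 473²) ≈ 635.89, ∠D ≈ 48.06°
|L| = 4.73e+05 / 635.89 ≈ 743.84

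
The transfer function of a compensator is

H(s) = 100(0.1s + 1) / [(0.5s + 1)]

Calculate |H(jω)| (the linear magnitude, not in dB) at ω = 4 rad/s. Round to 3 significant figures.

48.2

At ω = 4 rad/s:
zero (1 + j4·0.1) = 1 + j0.4 → |·| ≈ 1.077, ∠ ≈ 21.80°
pole (1 + j4·0.5) = 1 + j2 → |·| ≈ 2.2361, ∠ ≈ 63.43°
|H| = 100 · 1.077 / (2.2361) ≈ 48.164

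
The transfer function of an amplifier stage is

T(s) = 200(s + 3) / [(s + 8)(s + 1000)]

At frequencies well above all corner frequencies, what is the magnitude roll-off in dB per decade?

Each pole contributes −20 dB/decade at high frequency; each zero contributes +20 dB/decade.
Net: 1 zero(s) − 2 pole(s) → -20 dB/decade.

-20 dB/decade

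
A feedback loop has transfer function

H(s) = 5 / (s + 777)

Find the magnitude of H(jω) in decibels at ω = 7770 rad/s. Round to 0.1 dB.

-63.9 dB

At s = jω = j7770:
pole (s+777): 777 + j7770 → |·| = √(777²+7770²) = √60976629 ≈ 7808.8, ∠ = arctan(7770/777) ≈ 84.29°
|H| = 5 / 7808.8 ≈ 0.0006403
Gain = 20 log₁₀(0.0006403) ≈ -63.87 dB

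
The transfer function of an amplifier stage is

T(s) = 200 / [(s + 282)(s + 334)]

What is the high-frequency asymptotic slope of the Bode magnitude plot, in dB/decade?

-40 dB/decade

Each pole contributes −20 dB/decade at high frequency; each zero contributes +20 dB/decade.
Net: 0 zero(s) − 2 pole(s) → -40 dB/decade.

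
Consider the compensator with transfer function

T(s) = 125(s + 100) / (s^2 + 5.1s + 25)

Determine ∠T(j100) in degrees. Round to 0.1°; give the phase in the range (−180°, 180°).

At s = jω = j100:
zero (s+100): 100 + j100 → |·| = √(100²+100²) = √20000 ≈ 141.42, ∠ = arctan(100/100) ≈ 45.00°
quadratic: (j100)² + 5.1·j100 + 25 = -9975 + j510 → |·| ≈ 9988, ∠ ≈ 177.07°
∠T = 45.00° − 177.07° = -132.07°

-132.1°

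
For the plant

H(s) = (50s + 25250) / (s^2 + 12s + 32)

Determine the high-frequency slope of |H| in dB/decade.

Each pole contributes −20 dB/decade at high frequency; each zero contributes +20 dB/decade.
Net: 1 zero(s) − 2 pole(s) → -20 dB/decade.

-20 dB/decade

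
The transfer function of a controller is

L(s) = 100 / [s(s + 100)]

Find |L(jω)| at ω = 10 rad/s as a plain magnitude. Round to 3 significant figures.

At s = jω = j10:
pole (s+100): 100 + j10 → |·| = √(100²+10²) = √10100 ≈ 100.5, ∠ = arctan(10/100) ≈ 5.71°
pole at origin: |s| = 10, ∠ = 90.00° (in denominator)
|L| = 100 / 1005 ≈ 0.099502

0.0995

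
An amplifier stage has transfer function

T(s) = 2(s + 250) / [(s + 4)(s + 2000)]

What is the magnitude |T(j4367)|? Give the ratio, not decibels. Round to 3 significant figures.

0.000417

At s = jω = j4367:
zero (s+250): 250 + j4367 → |·| = √(250²+4367²) = √19133189 ≈ 4374.2, ∠ = arctan(4367/250) ≈ 86.72°
pole (s+4): 4 + j4367 → |·| = √(4²+4367²) = √19070705 ≈ 4367, ∠ = arctan(4367/4) ≈ 89.95°
pole (s+2000): 2000 + j4367 → |·| = √(2000²+4367²) = √23070689 ≈ 4803.2, ∠ = arctan(4367/2000) ≈ 65.39°
|T| = 2 · 4374.2 / 2.0976e+07 ≈ 0.00041707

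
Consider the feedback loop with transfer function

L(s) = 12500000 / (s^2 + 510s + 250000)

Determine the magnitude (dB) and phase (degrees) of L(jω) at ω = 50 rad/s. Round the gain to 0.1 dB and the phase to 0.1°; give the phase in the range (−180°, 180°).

At s = jω = j50:
quadratic: (j50)² + 510·j50 + 250000 = 247500 + j25500 → |·| ≈ 2.4881e+05, ∠ ≈ 5.88°
|L| = 12500000 / 2.4881e+05 ≈ 50.239
Gain = 20 log₁₀(50.239) ≈ 34.02 dB
∠L = 0.00° − 5.88° = -5.88°

34.0 dB, -5.9°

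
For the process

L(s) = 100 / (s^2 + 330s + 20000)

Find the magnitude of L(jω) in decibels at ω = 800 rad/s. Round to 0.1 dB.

-76.6 dB

Substitute s = j800:
Numerator: 100 = 100 + j0
Denominator: (j800)^2 + 330(j800) + 20000 = -620000 + j264000
|N| = √(100² + 0²) ≈ 100, ∠N ≈ 0.00°
|D| = √(620000² + 264000²) ≈ 6.7387e+05, ∠D ≈ 156.94°
|L| = 100 / 6.7387e+05 ≈ 0.0001484
Gain = 20 log₁₀(0.0001484) ≈ -76.57 dB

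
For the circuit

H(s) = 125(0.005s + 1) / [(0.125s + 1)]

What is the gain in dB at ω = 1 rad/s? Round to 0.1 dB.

41.9 dB

At ω = 1 rad/s:
zero (1 + j1·0.005) = 1 + j0.005 → |·| ≈ 1, ∠ ≈ 0.29°
pole (1 + j1·0.125) = 1 + j0.125 → |·| ≈ 1.0078, ∠ ≈ 7.13°
|H| = 125 · 1 / (1.0078) ≈ 124.03
Gain = 20 log₁₀(124.03) ≈ 41.87 dB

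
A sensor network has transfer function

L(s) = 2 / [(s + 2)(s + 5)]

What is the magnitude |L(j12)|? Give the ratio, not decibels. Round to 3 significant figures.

0.0126

At s = jω = j12:
pole (s+2): 2 + j12 → |·| = √(2²+12²) = √148 ≈ 12.166, ∠ = arctan(12/2) ≈ 80.54°
pole (s+5): 5 + j12 → |·| = √(5²+12²) = √169 ≈ 13, ∠ = arctan(12/5) ≈ 67.38°
|L| = 2 / 158.16 ≈ 0.012645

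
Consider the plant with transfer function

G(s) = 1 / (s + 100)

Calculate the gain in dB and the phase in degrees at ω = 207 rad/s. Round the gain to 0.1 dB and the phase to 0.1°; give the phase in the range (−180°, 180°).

-47.2 dB, -64.2°

Substitute s = j207:
Numerator: 1 = 1 + j0
Denominator: (j207) + 100 = 100 + j207
|N| = √(1² + 0²) ≈ 1, ∠N ≈ 0.00°
|D| = √(100² + 207²) ≈ 229.89, ∠D ≈ 64.22°
|G| = 1 / 229.89 ≈ 0.0043499
Gain = 20 log₁₀(0.0043499) ≈ -47.23 dB
∠G = 0.00° − 64.22° = -64.22°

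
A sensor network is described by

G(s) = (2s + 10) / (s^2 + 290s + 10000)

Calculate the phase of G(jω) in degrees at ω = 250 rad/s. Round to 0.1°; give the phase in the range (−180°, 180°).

Substitute s = j250:
Numerator: 2(j250) + 10 = 10 + j500
Denominator: (j250)^2 + 290(j250) + 10000 = -52500 + j72500
|N| = √(10² + 500²) ≈ 500.1, ∠N ≈ 88.85°
|D| = √(52500² + 72500²) ≈ 89513, ∠D ≈ 125.91°
∠G = 88.85° − 125.91° = -37.06°

-37.1°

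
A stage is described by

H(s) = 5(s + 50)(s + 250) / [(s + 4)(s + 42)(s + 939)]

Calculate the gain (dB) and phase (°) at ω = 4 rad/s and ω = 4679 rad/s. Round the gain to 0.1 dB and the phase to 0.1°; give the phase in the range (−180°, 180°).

ω = 4: -11.1 dB, -45.2°; ω = 4679: -59.6 dB, -81.8°

At s = jω = j4:
zero (s+50): 50 + j4 → |·| = √(50²+4²) = √2516 ≈ 50.16, ∠ = arctan(4/50) ≈ 4.57°
zero (s+250): 250 + j4 → |·| = √(250²+4²) = √62516 ≈ 250.03, ∠ = arctan(4/250) ≈ 0.92°
pole (s+4): 4 + j4 → |·| = √(4²+4²) = √32 ≈ 5.6569, ∠ = arctan(4/4) ≈ 45.00°
pole (s+42): 42 + j4 → |·| = √(42²+4²) = √1780 ≈ 42.19, ∠ = arctan(4/42) ≈ 5.44°
pole (s+939): 939 + j4 → |·| = √(939²+4²) = √881737 ≈ 939.01, ∠ = arctan(4/939) ≈ 0.24°
|H| = 5 · 12542 / 2.2411e+05 ≈ 0.27982
Gain = 20 log₁₀(0.27982) ≈ -11.06 dB
∠H = 5.49° − 50.68° = -45.19°

At s = jω = j4679:
zero (s+50): 50 + j4679 → |·| = √(50²+4679²) = √21895541 ≈ 4679.3, ∠ = arctan(4679/50) ≈ 89.39°
zero (s+250): 250 + j4679 → |·| = √(250²+4679²) = √21955541 ≈ 4685.7, ∠ = arctan(4679/250) ≈ 86.94°
pole (s+4): 4 + j4679 → |·| = √(4²+4679²) = √21893057 ≈ 4679, ∠ = arctan(4679/4) ≈ 89.95°
pole (s+42): 42 + j4679 → |·| = √(42²+4679²) = √21894805 ≈ 4679.2, ∠ = arctan(4679/42) ≈ 89.49°
pole (s+939): 939 + j4679 → |·| = √(939²+4679²) = √22774762 ≈ 4772.3, ∠ = arctan(4679/939) ≈ 78.65°
|H| = 5 · 2.1926e+07 / 1.0448e+11 ≈ 0.0010493
Gain = 20 log₁₀(0.0010493) ≈ -59.58 dB
∠H = 176.33° − 258.09° = -81.76°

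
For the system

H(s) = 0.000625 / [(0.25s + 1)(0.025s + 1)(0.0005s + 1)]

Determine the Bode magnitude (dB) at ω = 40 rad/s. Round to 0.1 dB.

-87.1 dB

At ω = 40 rad/s:
pole (1 + j40·0.25) = 1 + j10 → |·| ≈ 10.05, ∠ ≈ 84.29°
pole (1 + j40·0.025) = 1 + j1 → |·| ≈ 1.4142, ∠ ≈ 45.00°
pole (1 + j40·0.0005) = 1 + j0.02 → |·| ≈ 1.0002, ∠ ≈ 1.15°
|H| = 0.000625 · 1 / (10.05 · 1.4142 · 1.0002) ≈ 4.3966e-05
Gain = 20 log₁₀(4.3966e-05) ≈ -87.14 dB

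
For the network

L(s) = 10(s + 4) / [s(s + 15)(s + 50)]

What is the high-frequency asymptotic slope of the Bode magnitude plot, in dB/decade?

Each pole contributes −20 dB/decade at high frequency; each zero contributes +20 dB/decade.
Net: 1 zero(s) − 3 pole(s) → -40 dB/decade.

-40 dB/decade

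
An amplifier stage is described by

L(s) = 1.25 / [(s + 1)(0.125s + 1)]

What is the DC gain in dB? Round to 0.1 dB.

1.9 dB

L(0) = 1.25 · 1 / 1 = 1.25
20 log₁₀(1.25) ≈ 1.94 dB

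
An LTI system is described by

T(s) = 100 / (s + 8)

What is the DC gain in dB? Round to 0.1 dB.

21.9 dB

T(0) = 100 / (8) = 12.5
20 log₁₀(12.5) ≈ 21.94 dB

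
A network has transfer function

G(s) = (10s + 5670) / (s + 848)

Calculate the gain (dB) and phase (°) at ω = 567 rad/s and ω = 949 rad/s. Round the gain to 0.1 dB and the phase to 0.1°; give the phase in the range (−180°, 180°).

ω = 567: 17.9 dB, 11.2°; ω = 949: 18.8 dB, 10.9°

Substitute s = j567:
Numerator: 10(j567) + 5670 = 5670 + j5670
Denominator: (j567) + 848 = 848 + j567
|N| = √(5670² + 5670²) ≈ 8018.6, ∠N ≈ 45.00°
|D| = √(848² + 567²) ≈ 1020.1, ∠D ≈ 33.77°
|G| = 8018.6 / 1020.1 ≈ 7.8606
Gain = 20 log₁₀(7.8606) ≈ 17.91 dB
∠G = 45.00° − 33.77° = 11.23°

Substitute s = j949:
Numerator: 10(j949) + 5670 = 5670 + j9490
Denominator: (j949) + 848 = 848 + j949
|N| = √(5670² + 9490²) ≈ 11055, ∠N ≈ 59.14°
|D| = √(848² + 949²) ≈ 1272.7, ∠D ≈ 48.22°
|G| = 11055 / 1272.7 ≈ 8.6863
Gain = 20 log₁₀(8.6863) ≈ 18.78 dB
∠G = 59.14° − 48.22° = 10.92°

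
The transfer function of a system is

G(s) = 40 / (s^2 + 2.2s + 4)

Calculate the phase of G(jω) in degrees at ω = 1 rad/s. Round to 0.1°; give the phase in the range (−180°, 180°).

-36.3°

At s = jω = j1:
quadratic: (j1)² + 2.2·j1 + 4 = 3 + j2.2 → |·| ≈ 3.7202, ∠ ≈ 36.25°
∠G = 0.00° − 36.25° = -36.25°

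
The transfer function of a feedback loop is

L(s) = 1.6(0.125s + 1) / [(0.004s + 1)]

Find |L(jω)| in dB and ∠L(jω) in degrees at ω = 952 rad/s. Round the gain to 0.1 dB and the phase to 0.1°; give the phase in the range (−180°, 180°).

33.7 dB, 14.2°

At ω = 952 rad/s:
zero (1 + j952·0.125) = 1 + j119 → |·| ≈ 119, ∠ ≈ 89.52°
pole (1 + j952·0.004) = 1 + j3.808 → |·| ≈ 3.9371, ∠ ≈ 75.29°
|L| = 1.6 · 119 / (3.9371) ≈ 48.36
Gain = 20 log₁₀(48.36) ≈ 33.69 dB
∠L = (89.52°) − (75.29°) = 14.23°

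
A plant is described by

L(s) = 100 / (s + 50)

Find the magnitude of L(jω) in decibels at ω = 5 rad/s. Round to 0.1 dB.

6.0 dB

At s = jω = j5:
pole (s+50): 50 + j5 → |·| = √(50²+5²) = √2525 ≈ 50.249, ∠ = arctan(5/50) ≈ 5.71°
|L| = 100 / 50.249 ≈ 1.9901
Gain = 20 log₁₀(1.9901) ≈ 5.98 dB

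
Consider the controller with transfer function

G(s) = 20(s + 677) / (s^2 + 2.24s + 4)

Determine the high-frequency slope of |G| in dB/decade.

-20 dB/decade

Each pole contributes −20 dB/decade at high frequency; each zero contributes +20 dB/decade.
Net: 1 zero(s) − 2 pole(s) → -20 dB/decade.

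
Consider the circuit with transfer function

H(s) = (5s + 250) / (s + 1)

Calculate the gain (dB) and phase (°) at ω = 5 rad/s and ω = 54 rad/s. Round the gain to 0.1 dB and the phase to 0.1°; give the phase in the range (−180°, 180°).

ω = 5: 33.9 dB, -73.0°; ω = 54: 16.7 dB, -41.7°

Substitute s = j5:
Numerator: 5(j5) + 250 = 250 + j25
Denominator: (j5) + 1 = 1 + j5
|N| = √(250² + 25²) ≈ 251.25, ∠N ≈ 5.71°
|D| = √(1² + 5²) ≈ 5.099, ∠D ≈ 78.69°
|H| = 251.25 / 5.099 ≈ 49.274
Gain = 20 log₁₀(49.274) ≈ 33.85 dB
∠H = 5.71° − 78.69° = -72.98°

Substitute s = j54:
Numerator: 5(j54) + 250 = 250 + j270
Denominator: (j54) + 1 = 1 + j54
|N| = √(250² + 270²) ≈ 367.97, ∠N ≈ 47.20°
|D| = √(1² + 54²) ≈ 54.009, ∠D ≈ 88.94°
|H| = 367.97 / 54.009 ≈ 6.8131
Gain = 20 log₁₀(6.8131) ≈ 16.67 dB
∠H = 47.20° − 88.94° = -41.74°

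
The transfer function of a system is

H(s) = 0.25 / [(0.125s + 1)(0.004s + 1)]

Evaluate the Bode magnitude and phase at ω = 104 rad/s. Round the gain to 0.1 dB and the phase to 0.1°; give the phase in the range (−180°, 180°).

At ω = 104 rad/s:
pole (1 + j104·0.125) = 1 + j13 → |·| ≈ 13.038, ∠ ≈ 85.60°
pole (1 + j104·0.004) = 1 + j0.416 → |·| ≈ 1.0831, ∠ ≈ 22.59°
|H| = 0.25 · 1 / (13.038 · 1.0831) ≈ 0.017704
Gain = 20 log₁₀(0.017704) ≈ -35.04 dB
∠H = (0°) − (85.60° + 22.59°) = -108.19°

-35.0 dB, -108.2°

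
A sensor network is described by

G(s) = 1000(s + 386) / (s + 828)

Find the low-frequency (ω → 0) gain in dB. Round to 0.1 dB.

G(0) = 1000·386 / (828) ≈ 466.18
20 log₁₀(466.18) ≈ 53.37 dB

53.4 dB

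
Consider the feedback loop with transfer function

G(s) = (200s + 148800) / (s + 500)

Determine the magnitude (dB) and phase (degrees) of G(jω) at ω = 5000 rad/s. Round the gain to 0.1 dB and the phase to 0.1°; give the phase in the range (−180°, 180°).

46.1 dB, -2.8°

Substitute s = j5000:
Numerator: 200(j5000) + 148800 = 148800 + j1000000
Denominator: (j5000) + 500 = 500 + j5000
|N| = √(148800² + 1000000²) ≈ 1.011e+06, ∠N ≈ 81.54°
|D| = √(500² + 5000²) ≈ 5024.9, ∠D ≈ 84.29°
|G| = 1.011e+06 / 5024.9 ≈ 201.2
Gain = 20 log₁₀(201.2) ≈ 46.07 dB
∠G = 81.54° − 84.29° = -2.75°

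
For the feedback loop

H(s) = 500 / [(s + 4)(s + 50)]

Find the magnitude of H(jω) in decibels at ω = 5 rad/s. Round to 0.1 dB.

3.8 dB

At s = jω = j5:
pole (s+4): 4 + j5 → |·| = √(4²+5²) = √41 ≈ 6.4031, ∠ = arctan(5/4) ≈ 51.34°
pole (s+50): 50 + j5 → |·| = √(50²+5²) = √2525 ≈ 50.249, ∠ = arctan(5/50) ≈ 5.71°
|H| = 500 / 321.75 ≈ 1.554
Gain = 20 log₁₀(1.554) ≈ 3.83 dB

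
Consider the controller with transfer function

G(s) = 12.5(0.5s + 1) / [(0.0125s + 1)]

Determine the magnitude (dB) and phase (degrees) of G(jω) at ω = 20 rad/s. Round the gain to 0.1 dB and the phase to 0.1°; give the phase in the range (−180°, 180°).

At ω = 20 rad/s:
zero (1 + j20·0.5) = 1 + j10 → |·| ≈ 10.05, ∠ ≈ 84.29°
pole (1 + j20·0.0125) = 1 + j0.25 → |·| ≈ 1.0308, ∠ ≈ 14.04°
|G| = 12.5 · 10.05 / (1.0308) ≈ 121.87
Gain = 20 log₁₀(121.87) ≈ 41.72 dB
∠G = (84.29°) − (14.04°) = 70.25°

41.7 dB, 70.3°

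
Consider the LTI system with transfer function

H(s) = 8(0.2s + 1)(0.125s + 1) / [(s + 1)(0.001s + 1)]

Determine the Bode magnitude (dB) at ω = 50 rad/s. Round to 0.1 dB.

At ω = 50 rad/s:
zero (1 + j50·0.2) = 1 + j10 → |·| ≈ 10.05, ∠ ≈ 84.29°
zero (1 + j50·0.125) = 1 + j6.25 → |·| ≈ 6.3295, ∠ ≈ 80.91°
pole (1 + j50·1) = 1 + j50 → |·| ≈ 50.01, ∠ ≈ 88.85°
pole (1 + j50·0.001) = 1 + j0.05 → |·| ≈ 1.0012, ∠ ≈ 2.86°
|H| = 8 · 10.05 · 6.3295 / (50.01 · 1.0012) ≈ 10.164
Gain = 20 log₁₀(10.164) ≈ 20.14 dB

20.1 dB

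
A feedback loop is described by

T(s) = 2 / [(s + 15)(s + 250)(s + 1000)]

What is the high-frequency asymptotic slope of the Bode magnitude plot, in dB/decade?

-60 dB/decade

Each pole contributes −20 dB/decade at high frequency; each zero contributes +20 dB/decade.
Net: 0 zero(s) − 3 pole(s) → -60 dB/decade.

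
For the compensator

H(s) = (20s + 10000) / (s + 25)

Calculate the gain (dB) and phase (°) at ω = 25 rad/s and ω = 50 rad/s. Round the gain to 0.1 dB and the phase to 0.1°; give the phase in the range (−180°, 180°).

Substitute s = j25:
Numerator: 20(j25) + 10000 = 10000 + j500
Denominator: (j25) + 25 = 25 + j25
|N| = √(10000² + 500²) ≈ 10012, ∠N ≈ 2.86°
|D| = √(25² + 25²) ≈ 35.355, ∠D ≈ 45.00°
|H| = 10012 / 35.355 ≈ 283.18
Gain = 20 log₁₀(283.18) ≈ 49.04 dB
∠H = 2.86° − 45.00° = -42.14°

Substitute s = j50:
Numerator: 20(j50) + 10000 = 10000 + j1000
Denominator: (j50) + 25 = 25 + j50
|N| = √(10000² + 1000²) ≈ 10050, ∠N ≈ 5.71°
|D| = √(25² + 50²) ≈ 55.902, ∠D ≈ 63.43°
|H| = 10050 / 55.902 ≈ 179.78
Gain = 20 log₁₀(179.78) ≈ 45.09 dB
∠H = 5.71° − 63.43° = -57.72°

ω = 25: 49.0 dB, -42.1°; ω = 50: 45.1 dB, -57.7°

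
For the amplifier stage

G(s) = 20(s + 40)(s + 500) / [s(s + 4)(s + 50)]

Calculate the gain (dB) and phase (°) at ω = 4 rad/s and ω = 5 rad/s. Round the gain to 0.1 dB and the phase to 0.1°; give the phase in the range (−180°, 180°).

At s = jω = j4:
zero (s+40): 40 + j4 → |·| = √(40²+4²) = √1616 ≈ 40.2, ∠ = arctan(4/40) ≈ 5.71°
zero (s+500): 500 + j4 → |·| = √(500²+4²) = √250016 ≈ 500.02, ∠ = arctan(4/500) ≈ 0.46°
pole (s+4): 4 + j4 → |·| = √(4²+4²) = √32 ≈ 5.6569, ∠ = arctan(4/4) ≈ 45.00°
pole (s+50): 50 + j4 → |·| = √(50²+4²) = √2516 ≈ 50.16, ∠ = arctan(4/50) ≈ 4.57°
pole at origin: |s| = 4, ∠ = 90.00° (in denominator)
|G| = 20 · 20101 / 1135 ≈ 354.2
Gain = 20 log₁₀(354.2) ≈ 50.98 dB
∠G = 6.17° − 139.57° = -133.40°

At s = jω = j5:
zero (s+40): 40 + j5 → |·| = √(40²+5²) = √1625 ≈ 40.311, ∠ = arctan(5/40) ≈ 7.13°
zero (s+500): 500 + j5 → |·| = √(500²+5²) = √250025 ≈ 500.02, ∠ = arctan(5/500) ≈ 0.57°
pole (s+4): 4 + j5 → |·| = √(4²+5²) = √41 ≈ 6.4031, ∠ = arctan(5/4) ≈ 51.34°
pole (s+50): 50 + j5 → |·| = √(50²+5²) = √2525 ≈ 50.249, ∠ = arctan(5/50) ≈ 5.71°
pole at origin: |s| = 5, ∠ = 90.00° (in denominator)
|G| = 20 · 20156 / 1608.7 ≈ 250.59
Gain = 20 log₁₀(250.59) ≈ 47.98 dB
∠G = 7.70° − 147.05° = -139.35°

ω = 4: 51.0 dB, -133.4°; ω = 5: 48.0 dB, -139.4°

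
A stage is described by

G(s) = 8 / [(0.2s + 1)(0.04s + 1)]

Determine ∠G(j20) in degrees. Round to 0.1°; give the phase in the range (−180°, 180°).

-114.6°

At ω = 20 rad/s:
pole (1 + j20·0.2) = 1 + j4 → |·| ≈ 4.1231, ∠ ≈ 75.96°
pole (1 + j20·0.04) = 1 + j0.8 → |·| ≈ 1.2806, ∠ ≈ 38.66°
∠G = (0°) − (75.96° + 38.66°) = -114.62°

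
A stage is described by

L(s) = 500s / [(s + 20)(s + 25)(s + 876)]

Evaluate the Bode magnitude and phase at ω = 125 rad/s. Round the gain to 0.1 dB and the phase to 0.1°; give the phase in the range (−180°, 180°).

-47.2 dB, -77.7°

At s = jω = j125:
zero at origin: s = j125 → |·| = 125, ∠ = 90.00°
pole (s+20): 20 + j125 → |·| = √(20²+125²) = √16025 ≈ 126.59, ∠ = arctan(125/20) ≈ 80.91°
pole (s+25): 25 + j125 → |·| = √(25²+125²) = √16250 ≈ 127.48, ∠ = arctan(125/25) ≈ 78.69°
pole (s+876): 876 + j125 → |·| = √(876²+125²) = √783001 ≈ 884.87, ∠ = arctan(125/876) ≈ 8.12°
|L| = 500 · 125 / 1.428e+07 ≈ 0.0043768
Gain = 20 log₁₀(0.0043768) ≈ -47.18 dB
∠L = 90.00° − 167.72° = -77.72°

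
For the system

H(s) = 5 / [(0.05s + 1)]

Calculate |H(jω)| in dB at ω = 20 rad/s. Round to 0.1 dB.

11.0 dB

At ω = 20 rad/s:
pole (1 + j20·0.05) = 1 + j1 → |·| ≈ 1.4142, ∠ ≈ 45.00°
|H| = 5 · 1 / (1.4142) ≈ 3.5356
Gain = 20 log₁₀(3.5356) ≈ 10.97 dB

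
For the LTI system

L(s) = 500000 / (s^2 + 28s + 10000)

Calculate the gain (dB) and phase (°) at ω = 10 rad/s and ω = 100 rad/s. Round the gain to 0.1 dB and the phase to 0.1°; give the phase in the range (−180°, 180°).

ω = 10: 34.1 dB, -1.6°; ω = 100: 45.0 dB, -90.0°

At s = jω = j10:
quadratic: (j10)² + 28·j10 + 10000 = 9900 + j280 → |·| ≈ 9904, ∠ ≈ 1.62°
|L| = 500000 / 9904 ≈ 50.485
Gain = 20 log₁₀(50.485) ≈ 34.06 dB
∠L = 0.00° − 1.62° = -1.62°

At s = jω = j100:
quadratic: (j100)² + 28·j100 + 10000 = 0 + j2800 → |·| ≈ 2800, ∠ ≈ 90.00°
|L| = 500000 / 2800 ≈ 178.57
Gain = 20 log₁₀(178.57) ≈ 45.04 dB
∠L = 0.00° − 90.00° = -90.00°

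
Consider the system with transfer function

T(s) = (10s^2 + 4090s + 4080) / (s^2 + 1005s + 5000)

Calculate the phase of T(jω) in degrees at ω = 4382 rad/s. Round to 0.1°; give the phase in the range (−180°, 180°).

Substitute s = j4382:
Numerator: 10(j4382)^2 + 4090(j4382) + 4080 = -192015160 + j17922380
Denominator: (j4382)^2 + 1005(j4382) + 5000 = -19196924 + j4403910
|N| = √(192015160² + 17922380²) ≈ 1.9285e+08, ∠N ≈ 174.67°
|D| = √(19196924² + 4403910²) ≈ 1.9696e+07, ∠D ≈ 167.08°
∠T = 174.67° − 167.08° = 7.59°

7.6°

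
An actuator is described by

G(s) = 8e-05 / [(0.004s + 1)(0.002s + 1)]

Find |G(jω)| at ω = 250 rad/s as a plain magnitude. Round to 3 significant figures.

At ω = 250 rad/s:
pole (1 + j250·0.004) = 1 + j1 → |·| ≈ 1.4142, ∠ ≈ 45.00°
pole (1 + j250·0.002) = 1 + j0.5 → |·| ≈ 1.118, ∠ ≈ 26.57°
|G| = 8e-05 · 1 / (1.4142 · 1.118) ≈ 5.0598e-05

5.06e-05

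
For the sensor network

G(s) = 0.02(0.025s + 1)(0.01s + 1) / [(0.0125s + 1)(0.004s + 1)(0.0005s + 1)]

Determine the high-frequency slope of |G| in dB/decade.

Each pole contributes −20 dB/decade at high frequency; each zero contributes +20 dB/decade.
Net: 2 zero(s) − 3 pole(s) → -20 dB/decade.

-20 dB/decade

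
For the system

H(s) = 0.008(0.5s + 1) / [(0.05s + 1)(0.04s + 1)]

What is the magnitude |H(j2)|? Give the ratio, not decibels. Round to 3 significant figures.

0.0112

At ω = 2 rad/s:
zero (1 + j2·0.5) = 1 + j1 → |·| ≈ 1.4142, ∠ ≈ 45.00°
pole (1 + j2·0.05) = 1 + j0.1 → |·| ≈ 1.005, ∠ ≈ 5.71°
pole (1 + j2·0.04) = 1 + j0.08 → |·| ≈ 1.0032, ∠ ≈ 4.57°
|H| = 0.008 · 1.4142 / (1.005 · 1.0032) ≈ 0.011221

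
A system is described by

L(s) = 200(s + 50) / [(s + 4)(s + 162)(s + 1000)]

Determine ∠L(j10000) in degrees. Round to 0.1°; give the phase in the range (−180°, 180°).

-173.6°

At s = jω = j10000:
zero (s+50): 50 + j10000 → |·| = √(50²+10000²) = √100002500 ≈ 10000, ∠ = arctan(10000/50) ≈ 89.71°
pole (s+4): 4 + j10000 → |·| = √(4²+10000²) = √100000016 ≈ 10000, ∠ = arctan(10000/4) ≈ 89.98°
pole (s+162): 162 + j10000 → |·| = √(162²+10000²) = √100026244 ≈ 10001, ∠ = arctan(10000/162) ≈ 89.07°
pole (s+1000): 1000 + j10000 → |·| = √(1000²+10000²) = √101000000 ≈ 10050, ∠ = arctan(10000/1000) ≈ 84.29°
∠L = 89.71° − 263.34° = -173.63°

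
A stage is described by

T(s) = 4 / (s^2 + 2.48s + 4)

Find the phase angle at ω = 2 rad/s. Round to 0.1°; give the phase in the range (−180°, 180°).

At s = jω = j2:
quadratic: (j2)² + 2.48·j2 + 4 = 0 + j4.96 → |·| ≈ 4.96, ∠ ≈ 90.00°
∠T = 0.00° − 90.00° = -90.00°

-90.0°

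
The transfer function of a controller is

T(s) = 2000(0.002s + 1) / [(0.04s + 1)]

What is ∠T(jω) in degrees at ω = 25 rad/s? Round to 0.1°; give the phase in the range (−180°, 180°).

At ω = 25 rad/s:
zero (1 + j25·0.002) = 1 + j0.05 → |·| ≈ 1.0012, ∠ ≈ 2.86°
pole (1 + j25·0.04) = 1 + j1 → |·| ≈ 1.4142, ∠ ≈ 45.00°
∠T = (2.86°) − (45.00°) = -42.14°

-42.1°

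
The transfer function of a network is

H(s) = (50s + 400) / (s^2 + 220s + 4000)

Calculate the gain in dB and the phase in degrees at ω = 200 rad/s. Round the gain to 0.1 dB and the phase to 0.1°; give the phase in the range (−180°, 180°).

Substitute s = j200:
Numerator: 50(j200) + 400 = 400 + j10000
Denominator: (j200)^2 + 220(j200) + 4000 = -36000 + j44000
|N| = √(400² + 10000²) ≈ 10008, ∠N ≈ 87.71°
|D| = √(36000² + 44000²) ≈ 56851, ∠D ≈ 129.29°
|H| = 10008 / 56851 ≈ 0.17604
Gain = 20 log₁₀(0.17604) ≈ -15.09 dB
∠H = 87.71° − 129.29° = -41.58°

-15.1 dB, -41.6°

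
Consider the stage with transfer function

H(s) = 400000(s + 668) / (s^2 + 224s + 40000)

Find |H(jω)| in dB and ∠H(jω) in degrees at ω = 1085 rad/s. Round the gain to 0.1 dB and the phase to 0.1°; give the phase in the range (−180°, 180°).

52.8 dB, -109.6°

At s = jω = j1085:
zero (s+668): 668 + j1085 → |·| = √(668²+1085²) = √1623449 ≈ 1274.1, ∠ = arctan(1085/668) ≈ 58.38°
quadratic: (j1085)² + 224·j1085 + 40000 = -1137225 + j243040 → |·| ≈ 1.1629e+06, ∠ ≈ 167.94°
|H| = 400000 · 1274.1 / 1.1629e+06 ≈ 438.25
Gain = 20 log₁₀(438.25) ≈ 52.83 dB
∠H = 58.38° − 167.94° = -109.56°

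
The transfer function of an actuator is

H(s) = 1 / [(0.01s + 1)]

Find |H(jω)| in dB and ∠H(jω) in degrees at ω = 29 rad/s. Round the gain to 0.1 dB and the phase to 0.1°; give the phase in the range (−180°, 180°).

-0.4 dB, -16.2°

At ω = 29 rad/s:
pole (1 + j29·0.01) = 1 + j0.29 → |·| ≈ 1.0412, ∠ ≈ 16.17°
|H| = 1 · 1 / (1.0412) ≈ 0.96043
Gain = 20 log₁₀(0.96043) ≈ -0.35 dB
∠H = (0°) − (16.17°) = -16.17°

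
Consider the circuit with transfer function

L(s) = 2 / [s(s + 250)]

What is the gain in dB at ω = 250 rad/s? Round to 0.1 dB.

-92.9 dB

At s = jω = j250:
pole (s+250): 250 + j250 → |·| = √(250²+250²) = √125000 ≈ 353.55, ∠ = arctan(250/250) ≈ 45.00°
pole at origin: |s| = 250, ∠ = 90.00° (in denominator)
|L| = 2 / 88388 ≈ 2.2628e-05
Gain = 20 log₁₀(2.2628e-05) ≈ -92.91 dB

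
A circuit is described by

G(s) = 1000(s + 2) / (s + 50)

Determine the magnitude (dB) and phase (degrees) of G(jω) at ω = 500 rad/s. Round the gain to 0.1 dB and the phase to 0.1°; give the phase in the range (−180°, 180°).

At s = jω = j500:
zero (s+2): 2 + j500 → |·| = √(2²+500²) = √250004 ≈ 500, ∠ = arctan(500/2) ≈ 89.77°
pole (s+50): 50 + j500 → |·| = √(50²+500²) = √252500 ≈ 502.49, ∠ = arctan(500/50) ≈ 84.29°
|G| = 1000 · 500 / 502.49 ≈ 995.04
Gain = 20 log₁₀(995.04) ≈ 59.96 dB
∠G = 89.77° − 84.29° = 5.48°

60.0 dB, 5.5°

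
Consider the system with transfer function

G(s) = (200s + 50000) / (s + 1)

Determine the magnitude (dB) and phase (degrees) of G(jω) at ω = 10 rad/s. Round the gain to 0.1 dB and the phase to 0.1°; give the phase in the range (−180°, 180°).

73.9 dB, -82.0°

Substitute s = j10:
Numerator: 200(j10) + 50000 = 50000 + j2000
Denominator: (j10) + 1 = 1 + j10
|N| = √(50000² + 2000²) ≈ 50040, ∠N ≈ 2.29°
|D| = √(1² + 10²) ≈ 10.05, ∠D ≈ 84.29°
|G| = 50040 / 10.05 ≈ 4979.1
Gain = 20 log₁₀(4979.1) ≈ 73.94 dB
∠G = 2.29° − 84.29° = -82.00°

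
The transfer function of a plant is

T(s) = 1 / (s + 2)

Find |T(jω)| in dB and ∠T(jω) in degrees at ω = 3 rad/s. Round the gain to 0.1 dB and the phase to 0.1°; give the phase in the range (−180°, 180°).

At s = jω = j3:
pole (s+2): 2 + j3 → |·| = √(2²+3²) = √13 ≈ 3.6056, ∠ = arctan(3/2) ≈ 56.31°
|T| = 1 / 3.6056 ≈ 0.27735
Gain = 20 log₁₀(0.27735) ≈ -11.14 dB
∠T = 0.00° − 56.31° = -56.31°

-11.1 dB, -56.3°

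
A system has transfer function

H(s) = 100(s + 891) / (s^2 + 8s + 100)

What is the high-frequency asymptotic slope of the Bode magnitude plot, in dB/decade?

Each pole contributes −20 dB/decade at high frequency; each zero contributes +20 dB/decade.
Net: 1 zero(s) − 2 pole(s) → -20 dB/decade.

-20 dB/decade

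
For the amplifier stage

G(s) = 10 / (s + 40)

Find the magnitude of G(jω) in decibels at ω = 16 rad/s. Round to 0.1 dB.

-12.7 dB

Substitute s = j16:
Numerator: 10 = 10 + j0
Denominator: (j16) + 40 = 40 + j16
|N| = √(10² + 0²) ≈ 10, ∠N ≈ 0.00°
|D| = √(40² + 16²) ≈ 43.081, ∠D ≈ 21.80°
|G| = 10 / 43.081 ≈ 0.23212
Gain = 20 log₁₀(0.23212) ≈ -12.69 dB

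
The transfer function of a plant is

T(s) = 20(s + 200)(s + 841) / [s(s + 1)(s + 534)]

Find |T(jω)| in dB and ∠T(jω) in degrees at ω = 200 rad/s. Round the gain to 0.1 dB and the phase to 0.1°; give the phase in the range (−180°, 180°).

-13.4 dB, -141.9°

At s = jω = j200:
zero (s+200): 200 + j200 → |·| = √(200²+200²) = √80000 ≈ 282.84, ∠ = arctan(200/200) ≈ 45.00°
zero (s+841): 841 + j200 → |·| = √(841²+200²) = √747281 ≈ 864.45, ∠ = arctan(200/841) ≈ 13.38°
pole (s+1): 1 + j200 → |·| = √(1²+200²) = √40001 ≈ 200, ∠ = arctan(200/1) ≈ 89.71°
pole (s+534): 534 + j200 → |·| = √(534²+200²) = √325156 ≈ 570.22, ∠ = arctan(200/534) ≈ 20.53°
pole at origin: |s| = 200, ∠ = 90.00° (in denominator)
|T| = 20 · 2.445e+05 / 2.2809e+07 ≈ 0.21439
Gain = 20 log₁₀(0.21439) ≈ -13.38 dB
∠T = 58.38° − 200.24° = -141.86°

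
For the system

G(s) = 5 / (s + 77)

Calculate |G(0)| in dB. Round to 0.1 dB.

-23.8 dB

G(0) = 5 / 77 ≈ 0.064935
20 log₁₀(0.064935) ≈ -23.75 dB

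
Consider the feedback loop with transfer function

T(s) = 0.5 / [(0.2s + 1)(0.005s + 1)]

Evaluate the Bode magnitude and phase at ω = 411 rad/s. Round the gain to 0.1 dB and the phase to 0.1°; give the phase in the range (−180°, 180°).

-51.5 dB, -153.4°

At ω = 411 rad/s:
pole (1 + j411·0.2) = 1 + j82.2 → |·| ≈ 82.206, ∠ ≈ 89.30°
pole (1 + j411·0.005) = 1 + j2.055 → |·| ≈ 2.2854, ∠ ≈ 64.05°
|T| = 0.5 · 1 / (82.206 · 2.2854) ≈ 0.0026614
Gain = 20 log₁₀(0.0026614) ≈ -51.50 dB
∠T = (0°) − (89.30° + 64.05°) = -153.35°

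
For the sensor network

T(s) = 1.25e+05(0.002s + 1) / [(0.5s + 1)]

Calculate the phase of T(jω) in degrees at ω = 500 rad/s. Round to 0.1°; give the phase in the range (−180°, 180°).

At ω = 500 rad/s:
zero (1 + j500·0.002) = 1 + j1 → |·| ≈ 1.4142, ∠ ≈ 45.00°
pole (1 + j500·0.5) = 1 + j250 → |·| ≈ 250, ∠ ≈ 89.77°
∠T = (45.00°) − (89.77°) = -44.77°

-44.8°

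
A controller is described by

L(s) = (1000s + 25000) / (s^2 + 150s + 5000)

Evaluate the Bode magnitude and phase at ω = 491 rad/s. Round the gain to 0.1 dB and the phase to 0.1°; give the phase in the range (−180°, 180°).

6.0 dB, -75.6°

Substitute s = j491:
Numerator: 1000(j491) + 25000 = 25000 + j491000
Denominator: (j491)^2 + 150(j491) + 5000 = -236081 + j73650
|N| = √(25000² + 491000²) ≈ 4.9164e+05, ∠N ≈ 87.09°
|D| = √(236081² + 73650²) ≈ 2.473e+05, ∠D ≈ 162.67°
|L| = 4.9164e+05 / 2.473e+05 ≈ 1.988
Gain = 20 log₁₀(1.988) ≈ 5.97 dB
∠L = 87.09° − 162.67° = -75.58°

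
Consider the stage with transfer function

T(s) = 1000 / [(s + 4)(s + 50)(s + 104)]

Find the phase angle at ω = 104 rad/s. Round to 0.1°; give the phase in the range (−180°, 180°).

At s = jω = j104:
pole (s+4): 4 + j104 → |·| = √(4²+104²) = √10832 ≈ 104.08, ∠ = arctan(104/4) ≈ 87.80°
pole (s+50): 50 + j104 → |·| = √(50²+104²) = √13316 ≈ 115.39, ∠ = arctan(104/50) ≈ 64.32°
pole (s+104): 104 + j104 → |·| = √(104²+104²) = √21632 ≈ 147.08, ∠ = arctan(104/104) ≈ 45.00°
∠T = 0.00° − 197.12° = -197.12° ≡ 162.88° (principal value)

162.9°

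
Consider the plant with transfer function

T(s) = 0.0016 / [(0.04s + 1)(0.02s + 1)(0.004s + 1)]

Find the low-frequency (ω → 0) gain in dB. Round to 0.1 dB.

-55.9 dB

T(0) = 0.0016 · 1 / 1 = 0.0016
20 log₁₀(0.0016) ≈ -55.92 dB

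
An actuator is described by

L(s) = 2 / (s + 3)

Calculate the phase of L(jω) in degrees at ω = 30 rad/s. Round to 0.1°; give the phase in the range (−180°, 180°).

-84.3°

Substitute s = j30:
Numerator: 2 = 2 + j0
Denominator: (j30) + 3 = 3 + j30
|N| = √(2² + 0²) ≈ 2, ∠N ≈ 0.00°
|D| = √(3² + 30²) ≈ 30.15, ∠D ≈ 84.29°
∠L = 0.00° − 84.29° = -84.29°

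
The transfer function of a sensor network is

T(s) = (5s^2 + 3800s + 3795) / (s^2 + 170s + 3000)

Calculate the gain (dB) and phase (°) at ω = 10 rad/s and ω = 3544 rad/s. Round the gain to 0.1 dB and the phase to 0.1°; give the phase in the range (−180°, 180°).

Substitute s = j10:
Numerator: 5(j10)^2 + 3800(j10) + 3795 = 3295 + j38000
Denominator: (j10)^2 + 170(j10) + 3000 = 2900 + j1700
|N| = √(3295² + 38000²) ≈ 38143, ∠N ≈ 85.04°
|D| = √(2900² + 1700²) ≈ 3361.5, ∠D ≈ 30.38°
|T| = 38143 / 3361.5 ≈ 11.347
Gain = 20 log₁₀(11.347) ≈ 21.10 dB
∠T = 85.04° − 30.38° = 54.66°

Substitute s = j3544:
Numerator: 5(j3544)^2 + 3800(j3544) + 3795 = -62795885 + j13467200
Denominator: (j3544)^2 + 170(j3544) + 3000 = -12556936 + j602480
|N| = √(62795885² + 13467200²) ≈ 6.4224e+07, ∠N ≈ 167.90°
|D| = √(12556936² + 602480²) ≈ 1.2571e+07, ∠D ≈ 177.25°
|T| = 6.4224e+07 / 1.2571e+07 ≈ 5.1089
Gain = 20 log₁₀(5.1089) ≈ 14.17 dB
∠T = 167.90° − 177.25° = -9.35°

ω = 10: 21.1 dB, 54.7°; ω = 3544: 14.2 dB, -9.4°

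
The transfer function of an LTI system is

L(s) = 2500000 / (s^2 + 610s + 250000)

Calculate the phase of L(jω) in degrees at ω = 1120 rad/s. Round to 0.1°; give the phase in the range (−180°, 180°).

-145.8°

At s = jω = j1120:
quadratic: (j1120)² + 610·j1120 + 250000 = -1004400 + j683200 → |·| ≈ 1.2147e+06, ∠ ≈ 145.78°
∠L = 0.00° − 145.78° = -145.78°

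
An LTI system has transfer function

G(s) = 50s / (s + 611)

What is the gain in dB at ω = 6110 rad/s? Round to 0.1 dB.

33.9 dB

At s = jω = j6110:
zero at origin: s = j6110 → |·| = 6110, ∠ = 90.00°
pole (s+611): 611 + j6110 → |·| = √(611²+6110²) = √37705421 ≈ 6140.5, ∠ = arctan(6110/611) ≈ 84.29°
|G| = 50 · 6110 / 6140.5 ≈ 49.752
Gain = 20 log₁₀(49.752) ≈ 33.94 dB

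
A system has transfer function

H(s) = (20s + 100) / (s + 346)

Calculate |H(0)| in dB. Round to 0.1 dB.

-10.8 dB

H(0) = 100 / 346 ≈ 0.28902
20 log₁₀(0.28902) ≈ -10.78 dB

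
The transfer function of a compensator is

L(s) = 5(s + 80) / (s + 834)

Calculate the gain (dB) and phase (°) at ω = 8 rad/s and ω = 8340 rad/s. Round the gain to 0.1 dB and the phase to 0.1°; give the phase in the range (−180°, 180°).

At s = jω = j8:
zero (s+80): 80 + j8 → |·| = √(80²+8²) = √6464 ≈ 80.399, ∠ = arctan(8/80) ≈ 5.71°
pole (s+834): 834 + j8 → |·| = √(834²+8²) = √695620 ≈ 834.04, ∠ = arctan(8/834) ≈ 0.55°
|L| = 5 · 80.399 / 834.04 ≈ 0.48199
Gain = 20 log₁₀(0.48199) ≈ -6.34 dB
∠L = 5.71° − 0.55° = 5.16°

At s = jω = j8340:
zero (s+80): 80 + j8340 → |·| = √(80²+8340²) = √69562000 ≈ 8340.4, ∠ = arctan(8340/80) ≈ 89.45°
pole (s+834): 834 + j8340 → |·| = √(834²+8340²) = √70251156 ≈ 8381.6, ∠ = arctan(8340/834) ≈ 84.29°
|L| = 5 · 8340.4 / 8381.6 ≈ 4.9754
Gain = 20 log₁₀(4.9754) ≈ 13.94 dB
∠L = 89.45° − 84.29° = 5.16°

ω = 8: -6.3 dB, 5.2°; ω = 8340: 13.9 dB, 5.2°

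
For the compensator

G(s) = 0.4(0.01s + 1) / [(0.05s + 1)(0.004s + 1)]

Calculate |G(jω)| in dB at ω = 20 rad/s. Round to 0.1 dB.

At ω = 20 rad/s:
zero (1 + j20·0.01) = 1 + j0.2 → |·| ≈ 1.0198, ∠ ≈ 11.31°
pole (1 + j20·0.05) = 1 + j1 → |·| ≈ 1.4142, ∠ ≈ 45.00°
pole (1 + j20·0.004) = 1 + j0.08 → |·| ≈ 1.0032, ∠ ≈ 4.57°
|G| = 0.4 · 1.0198 / (1.4142 · 1.0032) ≈ 0.28753
Gain = 20 log₁₀(0.28753) ≈ -10.83 dB

-10.8 dB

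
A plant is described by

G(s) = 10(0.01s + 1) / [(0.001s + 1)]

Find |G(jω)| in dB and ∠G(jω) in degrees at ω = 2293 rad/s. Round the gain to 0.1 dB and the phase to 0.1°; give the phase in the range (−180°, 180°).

At ω = 2293 rad/s:
zero (1 + j2293·0.01) = 1 + j22.93 → |·| ≈ 22.952, ∠ ≈ 87.50°
pole (1 + j2293·0.001) = 1 + j2.293 → |·| ≈ 2.5016, ∠ ≈ 66.44°
|G| = 10 · 22.952 / (2.5016) ≈ 91.749
Gain = 20 log₁₀(91.749) ≈ 39.25 dB
∠G = (87.50°) − (66.44°) = 21.06°

39.3 dB, 21.1°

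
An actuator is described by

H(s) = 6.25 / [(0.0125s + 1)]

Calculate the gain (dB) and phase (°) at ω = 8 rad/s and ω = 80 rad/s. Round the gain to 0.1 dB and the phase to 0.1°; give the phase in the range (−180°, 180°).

ω = 8: 15.9 dB, -5.7°; ω = 80: 12.9 dB, -45.0°

At ω = 8 rad/s:
pole (1 + j8·0.0125) = 1 + j0.1 → |·| ≈ 1.005, ∠ ≈ 5.71°
|H| = 6.25 · 1 / (1.005) ≈ 6.2189
Gain = 20 log₁₀(6.2189) ≈ 15.87 dB
∠H = (0°) − (5.71°) = -5.71°

At ω = 80 rad/s:
pole (1 + j80·0.0125) = 1 + j1 → |·| ≈ 1.4142, ∠ ≈ 45.00°
|H| = 6.25 · 1 / (1.4142) ≈ 4.4195
Gain = 20 log₁₀(4.4195) ≈ 12.91 dB
∠H = (0°) − (45.00°) = -45.00°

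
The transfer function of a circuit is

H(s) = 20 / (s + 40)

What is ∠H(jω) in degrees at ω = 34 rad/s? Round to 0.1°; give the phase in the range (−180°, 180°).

-40.4°

Substitute s = j34:
Numerator: 20 = 20 + j0
Denominator: (j34) + 40 = 40 + j34
|N| = √(20² + 0²) ≈ 20, ∠N ≈ 0.00°
|D| = √(40² + 34²) ≈ 52.498, ∠D ≈ 40.36°
∠H = 0.00° − 40.36° = -40.36°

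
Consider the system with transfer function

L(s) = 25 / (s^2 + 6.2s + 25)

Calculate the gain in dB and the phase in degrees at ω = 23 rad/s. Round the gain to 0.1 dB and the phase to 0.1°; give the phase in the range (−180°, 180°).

At s = jω = j23:
quadratic: (j23)² + 6.2·j23 + 25 = -504 + j142.6 → |·| ≈ 523.79, ∠ ≈ 164.20°
|L| = 25 / 523.79 ≈ 0.047729
Gain = 20 log₁₀(0.047729) ≈ -26.42 dB
∠L = 0.00° − 164.20° = -164.20°

-26.4 dB, -164.2°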